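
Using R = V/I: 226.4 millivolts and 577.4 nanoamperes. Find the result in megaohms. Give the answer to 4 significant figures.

0.3921 megaohms

(226.4 × 10⁻³) / (577.4 × 10⁻⁹) = 0.392103 × 10⁶ Ω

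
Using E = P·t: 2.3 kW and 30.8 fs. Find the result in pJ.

70.84 pJ

2.3 × 10³ × 30.8 × 10⁻¹⁵ = 70.84 × 10⁻¹² J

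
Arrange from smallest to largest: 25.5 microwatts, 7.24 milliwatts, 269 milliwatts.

25.5 microwatts = 0.0000255 watts
7.24 milliwatts = 0.00724 watts
269 milliwatts = 0.269 watts

25.5 microwatts < 7.24 milliwatts < 269 milliwatts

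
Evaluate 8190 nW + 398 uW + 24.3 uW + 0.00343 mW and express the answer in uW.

In uW:
  8190 nW = 8190 × 10^-3 uW = 8.19
  398 uW → 398
  24.3 uW → 24.3
  0.00343 mW = 0.00343 × 10^3 uW = 3.43
Sum: 8.19 + 398 + 24.3 + 3.43 = 433.92

433.92 uW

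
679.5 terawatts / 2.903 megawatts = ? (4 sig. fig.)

(679.5e12) / (2.903e6) = 234.07e6

234100000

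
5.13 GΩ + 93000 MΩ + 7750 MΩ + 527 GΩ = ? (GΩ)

632.88 GΩ

In GΩ:
  5.13 GΩ → 5.13
  93000 MΩ = 93000e-3 GΩ = 93
  7750 MΩ = 7750e-3 GΩ = 7.75
  527 GΩ → 527
Sum: 5.13 + 93 + 7.75 + 527 = 632.88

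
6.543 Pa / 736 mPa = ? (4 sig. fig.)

8.890

(6.543) / (736e-3) = 0.0088899e3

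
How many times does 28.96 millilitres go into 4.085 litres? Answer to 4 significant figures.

141.1

(4.085) / (28.96 × 10⁻³) = 0.14106 × 10³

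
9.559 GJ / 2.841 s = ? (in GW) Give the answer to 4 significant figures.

(9.559e9) / (2.841) = 3.36466e9 W

3.365 GW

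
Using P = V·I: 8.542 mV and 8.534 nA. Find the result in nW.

0.072897428 nW

8.542e-3 × 8.534e-9 = 72.897428e-12 W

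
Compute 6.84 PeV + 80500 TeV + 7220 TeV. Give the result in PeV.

In PeV:
  6.84 PeV → 6.84
  80500 TeV = 80500 × 10⁻³ PeV = 80.5
  7220 TeV = 7220 × 10⁻³ PeV = 7.22
Sum: 6.84 + 80.5 + 7.22 = 94.56

94.56 PeV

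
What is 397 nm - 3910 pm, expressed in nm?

393.09 nm

In nm:
  397 nm → 397
  3910 pm = 3910 × 10^-3 nm = 3.91
Difference: 397 - 3.91 = 393.09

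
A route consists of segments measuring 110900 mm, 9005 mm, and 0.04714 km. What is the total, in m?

In m:
  110900 mm = 110900 × 10^-3 m = 110.9
  9005 mm = 9005 × 10^-3 m = 9.005
  0.04714 km = 0.04714 × 10^3 m = 47.14
Sum: 110.9 + 9.005 + 47.14 = 167.045

167.045 m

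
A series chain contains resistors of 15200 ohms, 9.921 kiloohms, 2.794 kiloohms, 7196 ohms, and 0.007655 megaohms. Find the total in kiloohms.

42.766 kiloohms

In kiloohms:
  15200 ohms = 15200 × 10^-3 kiloohms = 15.2
  9.921 kiloohms → 9.921
  2.794 kiloohms → 2.794
  7196 ohms = 7196 × 10^-3 kiloohms = 7.196
  0.007655 megaohms = 0.007655 × 10^3 kiloohms = 7.655
Sum: 15.2 + 9.921 + 2.794 + 7.196 + 7.655 = 42.766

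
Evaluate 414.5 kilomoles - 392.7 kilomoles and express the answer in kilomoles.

21.8 kilomoles

In kilomoles:
  414.5 kilomoles → 414.5
  392.7 kilomoles → 392.7
Difference: 414.5 - 392.7 = 21.8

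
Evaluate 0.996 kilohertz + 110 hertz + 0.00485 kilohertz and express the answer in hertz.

1110.85 hertz

In hertz:
  0.996 kilohertz = 0.996 × 10^3 hertz = 996
  110 hertz → 110
  0.00485 kilohertz = 0.00485 × 10^3 hertz = 4.85
Sum: 996 + 110 + 4.85 = 1110.85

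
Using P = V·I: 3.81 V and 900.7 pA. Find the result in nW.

3.431667 nW

3.81 × 900.7 × 10^-12 = 3431.667 × 10^-12 W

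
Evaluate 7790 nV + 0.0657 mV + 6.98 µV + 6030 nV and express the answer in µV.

86.5 µV

In µV:
  7790 nV = 7790e-3 µV = 7.79
  0.0657 mV = 0.0657e3 µV = 65.7
  6.98 µV → 6.98
  6030 nV = 6030e-3 µV = 6.03
Sum: 7.79 + 65.7 + 6.98 + 6.03 = 86.5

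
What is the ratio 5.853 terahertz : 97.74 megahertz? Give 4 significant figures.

59880

(5.853 × 10¹²) / (97.74 × 10⁶) = 0.059883 × 10⁶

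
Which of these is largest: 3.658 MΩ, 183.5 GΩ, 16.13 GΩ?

3.658 MΩ = 3658000 Ω
183.5 GΩ = 183500000000 Ω
16.13 GΩ = 16130000000 Ω

183.5 GΩ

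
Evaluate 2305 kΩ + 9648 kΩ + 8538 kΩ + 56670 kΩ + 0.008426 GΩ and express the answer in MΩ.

In MΩ:
  2305 kΩ = 2305 × 10^-3 MΩ = 2.305
  9648 kΩ = 9648 × 10^-3 MΩ = 9.648
  8538 kΩ = 8538 × 10^-3 MΩ = 8.538
  56670 kΩ = 56670 × 10^-3 MΩ = 56.67
  0.008426 GΩ = 0.008426 × 10^3 MΩ = 8.426
Sum: 2.305 + 9.648 + 8.538 + 56.67 + 8.426 = 85.587

85.587 MΩ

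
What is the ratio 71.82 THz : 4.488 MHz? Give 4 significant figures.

16000000

(71.82e12) / (4.488e6) = 16.003e6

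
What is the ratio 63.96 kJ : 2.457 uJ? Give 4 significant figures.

(63.96e3) / (2.457e-6) = 26.032e9

26030000000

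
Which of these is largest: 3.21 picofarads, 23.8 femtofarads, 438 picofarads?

438 picofarads

3.21 picofarads = 0.00000000000321 farads
23.8 femtofarads = 0.0000000000000238 farads
438 picofarads = 0.000000000438 farads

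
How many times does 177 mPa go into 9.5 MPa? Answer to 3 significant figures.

53700000

(9.5 × 10^6) / (177 × 10^-3) = 0.05367 × 10^9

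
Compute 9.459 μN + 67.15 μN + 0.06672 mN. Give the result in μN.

In μN:
  9.459 μN → 9.459
  67.15 μN → 67.15
  0.06672 mN = 0.06672 × 10^3 μN = 66.72
Sum: 9.459 + 67.15 + 66.72 = 143.329

143.329 μN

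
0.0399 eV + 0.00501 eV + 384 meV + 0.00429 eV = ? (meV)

In meV:
  0.0399 eV = 0.0399 × 10³ meV = 39.9
  0.00501 eV = 0.00501 × 10³ meV = 5.01
  384 meV → 384
  0.00429 eV = 0.00429 × 10³ meV = 4.29
Sum: 39.9 + 5.01 + 384 + 4.29 = 433.2

433.2 meV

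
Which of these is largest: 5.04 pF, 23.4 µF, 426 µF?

426 µF

5.04 pF = 0.00000000000504 F
23.4 µF = 0.0000234 F
426 µF = 0.000426 F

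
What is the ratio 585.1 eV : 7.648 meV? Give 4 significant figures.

76500

(585.1) / (7.648e-3) = 76.504e3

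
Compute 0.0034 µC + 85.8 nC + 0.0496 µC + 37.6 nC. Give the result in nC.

176.4 nC

In nC:
  0.0034 µC = 0.0034 × 10^3 nC = 3.4
  85.8 nC → 85.8
  0.0496 µC = 0.0496 × 10^3 nC = 49.6
  37.6 nC → 37.6
Sum: 3.4 + 85.8 + 49.6 + 37.6 = 176.4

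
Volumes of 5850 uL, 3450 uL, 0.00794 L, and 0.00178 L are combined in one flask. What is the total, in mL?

19.02 mL

In mL:
  5850 uL = 5850 × 10⁻³ mL = 5.85
  3450 uL = 3450 × 10⁻³ mL = 3.45
  0.00794 L = 0.00794 × 10³ mL = 7.94
  0.00178 L = 0.00178 × 10³ mL = 1.78
Sum: 5.85 + 3.45 + 7.94 + 1.78 = 19.02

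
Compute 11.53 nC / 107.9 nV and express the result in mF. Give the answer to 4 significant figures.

106.9 mF

(11.53e-9) / (107.9e-9) = 0.106858 F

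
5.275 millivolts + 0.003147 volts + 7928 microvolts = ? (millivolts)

In millivolts:
  5.275 millivolts → 5.275
  0.003147 volts = 0.003147e3 millivolts = 3.147
  7928 microvolts = 7928e-3 millivolts = 7.928
Sum: 5.275 + 3.147 + 7.928 = 16.35

16.35 millivolts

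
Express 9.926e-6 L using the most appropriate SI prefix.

= 9.926e-6 L; 1e-6 is micro.

9.926 µL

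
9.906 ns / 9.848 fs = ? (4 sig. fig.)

1006000

(9.906e-9) / (9.848e-15) = 1.0059e6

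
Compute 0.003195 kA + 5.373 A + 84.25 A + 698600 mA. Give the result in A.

791.418 A

In A:
  0.003195 kA = 0.003195 × 10³ A = 3.195
  5.373 A → 5.373
  84.25 A → 84.25
  698600 mA = 698600 × 10⁻³ A = 698.6
Sum: 3.195 + 5.373 + 84.25 + 698.6 = 791.418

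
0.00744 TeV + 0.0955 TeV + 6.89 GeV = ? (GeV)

109.83 GeV

In GeV:
  0.00744 TeV = 0.00744 × 10³ GeV = 7.44
  0.0955 TeV = 0.0955 × 10³ GeV = 95.5
  6.89 GeV → 6.89
Sum: 7.44 + 95.5 + 6.89 = 109.83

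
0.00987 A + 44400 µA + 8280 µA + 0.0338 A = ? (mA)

96.35 mA

In mA:
  0.00987 A = 0.00987 × 10^3 mA = 9.87
  44400 µA = 44400 × 10^-3 mA = 44.4
  8280 µA = 8280 × 10^-3 mA = 8.28
  0.0338 A = 0.0338 × 10^3 mA = 33.8
Sum: 9.87 + 44.4 + 8.28 + 33.8 = 96.35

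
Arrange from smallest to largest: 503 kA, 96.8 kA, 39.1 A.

503 kA = 503000 A
96.8 kA = 96800 A
39.1 A = 39.1 A

39.1 A < 96.8 kA < 503 kA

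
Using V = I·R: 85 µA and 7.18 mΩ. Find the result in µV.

0.6103 µV

85 × 10⁻⁶ × 7.18 × 10⁻³ = 610.3 × 10⁻⁹ V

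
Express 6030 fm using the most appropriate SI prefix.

= 6.03e-12 m; 1e-12 is pico.

6.03 pm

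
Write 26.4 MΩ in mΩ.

26400000000 mΩ

mega = 10^6, milli = 10^-3; factor is 10^9.
26.4 × 10^9 = 26400000000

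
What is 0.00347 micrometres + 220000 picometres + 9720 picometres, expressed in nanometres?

233.19 nanometres

In nanometres:
  0.00347 micrometres = 0.00347 × 10³ nanometres = 3.47
  220000 picometres = 220000 × 10⁻³ nanometres = 220
  9720 picometres = 9720 × 10⁻³ nanometres = 9.72
Sum: 3.47 + 220 + 9.72 = 233.19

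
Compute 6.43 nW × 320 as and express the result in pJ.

0.0000000000020576 pJ

6.43 × 10⁻⁹ × 320 × 10⁻¹⁸ = 2057.6 × 10⁻²⁷ J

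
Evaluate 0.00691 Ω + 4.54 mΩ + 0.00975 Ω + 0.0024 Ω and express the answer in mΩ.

23.6 mΩ

In mΩ:
  0.00691 Ω = 0.00691 × 10³ mΩ = 6.91
  4.54 mΩ → 4.54
  0.00975 Ω = 0.00975 × 10³ mΩ = 9.75
  0.0024 Ω = 0.0024 × 10³ mΩ = 2.4
Sum: 6.91 + 4.54 + 9.75 + 2.4 = 23.6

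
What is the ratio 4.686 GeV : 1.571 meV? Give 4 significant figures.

2983000000000

(4.686e9) / (1.571e-3) = 2.9828e12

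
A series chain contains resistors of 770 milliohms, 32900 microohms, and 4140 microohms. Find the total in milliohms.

807.04 milliohms

In milliohms:
  770 milliohms → 770
  32900 microohms = 32900 × 10⁻³ milliohms = 32.9
  4140 microohms = 4140 × 10⁻³ milliohms = 4.14
Sum: 770 + 32.9 + 4.14 = 807.04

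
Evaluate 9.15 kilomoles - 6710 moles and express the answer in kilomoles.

2.44 kilomoles

In kilomoles:
  9.15 kilomoles → 9.15
  6710 moles = 6710e-3 kilomoles = 6.71
Difference: 9.15 - 6.71 = 2.44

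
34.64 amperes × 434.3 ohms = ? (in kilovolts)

34.64 × 434.3 = 15044.152 V

15.044152 kilovolts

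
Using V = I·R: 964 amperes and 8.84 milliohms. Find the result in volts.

964 × 8.84e-3 = 8521.76e-3 V

8.52176 volts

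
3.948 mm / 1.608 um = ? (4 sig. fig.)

2455

(3.948 × 10⁻³) / (1.608 × 10⁻⁶) = 2.4552 × 10³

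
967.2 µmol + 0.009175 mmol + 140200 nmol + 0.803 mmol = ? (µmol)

In µmol:
  967.2 µmol → 967.2
  0.009175 mmol = 0.009175 × 10³ µmol = 9.175
  140200 nmol = 140200 × 10⁻³ µmol = 140.2
  0.803 mmol = 0.803 × 10³ µmol = 803
Sum: 967.2 + 9.175 + 140.2 + 803 = 1919.575

1919.575 µmol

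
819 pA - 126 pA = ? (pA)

693 pA

In pA:
  819 pA → 819
  126 pA → 126
Difference: 819 - 126 = 693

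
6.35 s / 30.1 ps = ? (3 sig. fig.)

211000000000

(6.35) / (30.1 × 10^-12) = 0.211 × 10^12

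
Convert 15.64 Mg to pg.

15640000000000000000 pg

mega = 10^6, pico = 10^-12; factor is 10^18.
15.64 × 10^18 = 15640000000000000000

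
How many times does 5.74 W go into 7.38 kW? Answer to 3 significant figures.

1290

(7.38 × 10^3) / (5.74) = 1.286 × 10^3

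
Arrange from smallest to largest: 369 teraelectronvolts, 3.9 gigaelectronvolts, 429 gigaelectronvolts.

369 teraelectronvolts = 369000000000000 electronvolts
3.9 gigaelectronvolts = 3900000000 electronvolts
429 gigaelectronvolts = 429000000000 electronvolts

3.9 gigaelectronvolts < 429 gigaelectronvolts < 369 teraelectronvolts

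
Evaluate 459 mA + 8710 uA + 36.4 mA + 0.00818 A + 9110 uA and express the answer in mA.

In mA:
  459 mA → 459
  8710 uA = 8710 × 10^-3 mA = 8.71
  36.4 mA → 36.4
  0.00818 A = 0.00818 × 10^3 mA = 8.18
  9110 uA = 9110 × 10^-3 mA = 9.11
Sum: 459 + 8.71 + 36.4 + 8.18 + 9.11 = 521.4

521.4 mA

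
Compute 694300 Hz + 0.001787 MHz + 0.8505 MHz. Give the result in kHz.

1546.587 kHz

In kHz:
  694300 Hz = 694300 × 10⁻³ kHz = 694.3
  0.001787 MHz = 0.001787 × 10³ kHz = 1.787
  0.8505 MHz = 0.8505 × 10³ kHz = 850.5
Sum: 694.3 + 1.787 + 850.5 = 1546.587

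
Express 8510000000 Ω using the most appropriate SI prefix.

= 8.51e9 Ω; 1e9 is giga.

8.51 GΩ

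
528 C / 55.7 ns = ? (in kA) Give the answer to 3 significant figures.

9480000 kA

(528) / (55.7 × 10⁻⁹) = 9.4794 × 10⁹ A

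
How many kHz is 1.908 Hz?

0.001908 kHz

(no prefix) = 1e0, kilo = 1e3; factor is 1e-3.
1.908 × 1e-3 = 0.001908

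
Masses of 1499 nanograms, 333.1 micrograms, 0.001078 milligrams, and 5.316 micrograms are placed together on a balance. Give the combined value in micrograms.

340.993 micrograms

In micrograms:
  1499 nanograms = 1499 × 10⁻³ micrograms = 1.499
  333.1 micrograms → 333.1
  0.001078 milligrams = 0.001078 × 10³ micrograms = 1.078
  5.316 micrograms → 5.316
Sum: 1.499 + 333.1 + 1.078 + 5.316 = 340.993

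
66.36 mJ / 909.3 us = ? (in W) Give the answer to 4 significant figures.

72.98 W

(66.36e-3) / (909.3e-6) = 0.0729792e3 W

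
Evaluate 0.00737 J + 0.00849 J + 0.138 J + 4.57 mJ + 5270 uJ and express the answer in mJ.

163.7 mJ

In mJ:
  0.00737 J = 0.00737 × 10^3 mJ = 7.37
  0.00849 J = 0.00849 × 10^3 mJ = 8.49
  0.138 J = 0.138 × 10^3 mJ = 138
  4.57 mJ → 4.57
  5270 uJ = 5270 × 10^-3 mJ = 5.27
Sum: 7.37 + 8.49 + 138 + 4.57 + 5.27 = 163.7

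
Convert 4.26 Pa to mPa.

4260 mPa

(no prefix) = 10^0, milli = 10^-3; factor is 10^3.
4.26 × 10^3 = 4260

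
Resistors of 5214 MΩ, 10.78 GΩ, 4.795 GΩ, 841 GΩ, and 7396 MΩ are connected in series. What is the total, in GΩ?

869.185 GΩ

In GΩ:
  5214 MΩ = 5214 × 10^-3 GΩ = 5.214
  10.78 GΩ → 10.78
  4.795 GΩ → 4.795
  841 GΩ → 841
  7396 MΩ = 7396 × 10^-3 GΩ = 7.396
Sum: 5.214 + 10.78 + 4.795 + 841 + 7.396 = 869.185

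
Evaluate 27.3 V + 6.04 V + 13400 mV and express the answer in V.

46.74 V

In V:
  27.3 V → 27.3
  6.04 V → 6.04
  13400 mV = 13400e-3 V = 13.4
Sum: 27.3 + 6.04 + 13.4 = 46.74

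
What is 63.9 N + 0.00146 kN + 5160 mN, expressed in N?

70.52 N

In N:
  63.9 N → 63.9
  0.00146 kN = 0.00146e3 N = 1.46
  5160 mN = 5160e-3 N = 5.16
Sum: 63.9 + 1.46 + 5.16 = 70.52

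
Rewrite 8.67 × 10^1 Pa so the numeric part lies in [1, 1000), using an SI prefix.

= 86.7 Pa; mantissa already in [1, 1000).

86.7 Pa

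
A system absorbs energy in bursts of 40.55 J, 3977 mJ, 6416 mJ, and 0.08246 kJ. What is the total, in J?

In J:
  40.55 J → 40.55
  3977 mJ = 3977 × 10^-3 J = 3.977
  6416 mJ = 6416 × 10^-3 J = 6.416
  0.08246 kJ = 0.08246 × 10^3 J = 82.46
Sum: 40.55 + 3.977 + 6.416 + 82.46 = 133.403

133.403 J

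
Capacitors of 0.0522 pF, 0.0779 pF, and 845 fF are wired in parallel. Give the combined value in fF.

In fF:
  0.0522 pF = 0.0522e3 fF = 52.2
  0.0779 pF = 0.0779e3 fF = 77.9
  845 fF → 845
Sum: 52.2 + 77.9 + 845 = 975.1

975.1 fF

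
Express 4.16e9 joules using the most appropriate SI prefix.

4.16 gigajoules

= 4.16e9 joules; 1e9 is giga.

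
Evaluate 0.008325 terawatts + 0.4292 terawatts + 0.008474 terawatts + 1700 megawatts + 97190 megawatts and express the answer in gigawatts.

544.889 gigawatts

In gigawatts:
  0.008325 terawatts = 0.008325 × 10^3 gigawatts = 8.325
  0.4292 terawatts = 0.4292 × 10^3 gigawatts = 429.2
  0.008474 terawatts = 0.008474 × 10^3 gigawatts = 8.474
  1700 megawatts = 1700 × 10^-3 gigawatts = 1.7
  97190 megawatts = 97190 × 10^-3 gigawatts = 97.19
Sum: 8.325 + 429.2 + 8.474 + 1.7 + 97.19 = 544.889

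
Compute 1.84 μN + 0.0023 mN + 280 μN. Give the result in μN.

In μN:
  1.84 μN → 1.84
  0.0023 mN = 0.0023e3 μN = 2.3
  280 μN → 280
Sum: 1.84 + 2.3 + 280 = 284.14

284.14 μN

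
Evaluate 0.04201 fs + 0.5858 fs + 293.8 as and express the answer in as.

In as:
  0.04201 fs = 0.04201 × 10^3 as = 42.01
  0.5858 fs = 0.5858 × 10^3 as = 585.8
  293.8 as → 293.8
Sum: 42.01 + 585.8 + 293.8 = 921.61

921.61 as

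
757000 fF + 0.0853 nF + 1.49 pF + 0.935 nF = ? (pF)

In pF:
  757000 fF = 757000e-3 pF = 757
  0.0853 nF = 0.0853e3 pF = 85.3
  1.49 pF → 1.49
  0.935 nF = 0.935e3 pF = 935
Sum: 757 + 85.3 + 1.49 + 935 = 1778.79

1778.79 pF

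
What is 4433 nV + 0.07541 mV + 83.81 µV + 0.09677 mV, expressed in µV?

260.423 µV

In µV:
  4433 nV = 4433 × 10⁻³ µV = 4.433
  0.07541 mV = 0.07541 × 10³ µV = 75.41
  83.81 µV → 83.81
  0.09677 mV = 0.09677 × 10³ µV = 96.77
Sum: 4.433 + 75.41 + 83.81 + 96.77 = 260.423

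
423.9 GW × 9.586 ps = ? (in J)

423.9e9 × 9.586e-12 = 4063.5054e-3 J

4.0635054 J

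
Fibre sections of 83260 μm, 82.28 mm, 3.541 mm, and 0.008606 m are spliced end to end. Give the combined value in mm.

177.687 mm

In mm:
  83260 μm = 83260 × 10^-3 mm = 83.26
  82.28 mm → 82.28
  3.541 mm → 3.541
  0.008606 m = 0.008606 × 10^3 mm = 8.606
Sum: 83.26 + 82.28 + 3.541 + 8.606 = 177.687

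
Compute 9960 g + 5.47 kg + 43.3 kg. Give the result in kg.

In kg:
  9960 g = 9960 × 10⁻³ kg = 9.96
  5.47 kg → 5.47
  43.3 kg → 43.3
Sum: 9.96 + 5.47 + 43.3 = 58.73

58.73 kg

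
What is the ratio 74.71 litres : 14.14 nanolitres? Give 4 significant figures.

(74.71) / (14.14e-9) = 5.2836e9

5284000000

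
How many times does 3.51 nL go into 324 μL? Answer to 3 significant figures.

(324 × 10⁻⁶) / (3.51 × 10⁻⁹) = 92.31 × 10³

92300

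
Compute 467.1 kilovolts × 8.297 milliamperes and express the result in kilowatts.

467.1e3 × 8.297e-3 = 3875.5287 W

3.8755287 kilowatts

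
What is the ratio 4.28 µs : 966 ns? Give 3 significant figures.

4.43

(4.28 × 10⁻⁶) / (966 × 10⁻⁹) = 0.004431 × 10³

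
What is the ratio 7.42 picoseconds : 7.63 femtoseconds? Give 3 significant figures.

972

(7.42 × 10^-12) / (7.63 × 10^-15) = 0.9725 × 10^3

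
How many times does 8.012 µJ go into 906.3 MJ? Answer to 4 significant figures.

113100000000000

(906.3 × 10⁶) / (8.012 × 10⁻⁶) = 113.12 × 10¹²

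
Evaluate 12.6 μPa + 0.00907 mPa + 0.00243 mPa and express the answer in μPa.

24.1 μPa

In μPa:
  12.6 μPa → 12.6
  0.00907 mPa = 0.00907e3 μPa = 9.07
  0.00243 mPa = 0.00243e3 μPa = 2.43
Sum: 12.6 + 9.07 + 2.43 = 24.1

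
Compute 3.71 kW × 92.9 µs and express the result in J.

0.344659 J

3.71e3 × 92.9e-6 = 344.659e-3 J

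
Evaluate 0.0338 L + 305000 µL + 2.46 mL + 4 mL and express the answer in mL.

345.26 mL

In mL:
  0.0338 L = 0.0338e3 mL = 33.8
  305000 µL = 305000e-3 mL = 305
  2.46 mL → 2.46
  4 mL → 4
Sum: 33.8 + 305 + 2.46 + 4 = 345.26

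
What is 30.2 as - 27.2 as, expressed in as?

In as:
  30.2 as → 30.2
  27.2 as → 27.2
Difference: 30.2 - 27.2 = 3

3 as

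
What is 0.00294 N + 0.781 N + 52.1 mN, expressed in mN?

836.04 mN

In mN:
  0.00294 N = 0.00294 × 10^3 mN = 2.94
  0.781 N = 0.781 × 10^3 mN = 781
  52.1 mN → 52.1
Sum: 2.94 + 781 + 52.1 = 836.04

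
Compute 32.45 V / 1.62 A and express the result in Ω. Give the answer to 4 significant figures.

20.03 Ω

(32.45) / (1.62) = 20.0309 Ω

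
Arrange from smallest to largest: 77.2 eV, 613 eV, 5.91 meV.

5.91 meV < 77.2 eV < 613 eV

77.2 eV = 77.2 eV
613 eV = 613 eV
5.91 meV = 0.00591 eV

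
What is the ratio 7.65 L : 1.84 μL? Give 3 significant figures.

4160000

(7.65) / (1.84 × 10^-6) = 4.158 × 10^6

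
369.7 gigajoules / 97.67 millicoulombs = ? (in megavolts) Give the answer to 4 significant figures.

(369.7e9) / (97.67e-3) = 3.7852e12 V

3785000 megavolts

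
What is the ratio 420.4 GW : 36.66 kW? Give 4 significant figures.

(420.4e9) / (36.66e3) = 11.468e6

11470000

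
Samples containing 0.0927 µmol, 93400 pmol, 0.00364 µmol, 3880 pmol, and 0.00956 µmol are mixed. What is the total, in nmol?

203.18 nmol

In nmol:
  0.0927 µmol = 0.0927 × 10^3 nmol = 92.7
  93400 pmol = 93400 × 10^-3 nmol = 93.4
  0.00364 µmol = 0.00364 × 10^3 nmol = 3.64
  3880 pmol = 3880 × 10^-3 nmol = 3.88
  0.00956 µmol = 0.00956 × 10^3 nmol = 9.56
Sum: 92.7 + 93.4 + 3.64 + 3.88 + 9.56 = 203.18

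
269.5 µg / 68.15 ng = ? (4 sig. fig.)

(269.5e-6) / (68.15e-9) = 3.9545e3

3955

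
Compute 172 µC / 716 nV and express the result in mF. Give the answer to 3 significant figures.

(172e-6) / (716e-9) = 0.24022e3 F

240000 mF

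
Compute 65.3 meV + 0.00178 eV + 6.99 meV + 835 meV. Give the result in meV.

In meV:
  65.3 meV → 65.3
  0.00178 eV = 0.00178 × 10^3 meV = 1.78
  6.99 meV → 6.99
  835 meV → 835
Sum: 65.3 + 1.78 + 6.99 + 835 = 909.07

909.07 meV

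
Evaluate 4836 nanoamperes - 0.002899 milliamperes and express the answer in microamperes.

In microamperes:
  4836 nanoamperes = 4836e-3 microamperes = 4.836
  0.002899 milliamperes = 0.002899e3 microamperes = 2.899
Difference: 4.836 - 2.899 = 1.937

1.937 microamperes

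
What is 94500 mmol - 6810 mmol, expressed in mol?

87.69 mol

In mol:
  94500 mmol = 94500 × 10⁻³ mol = 94.5
  6810 mmol = 6810 × 10⁻³ mol = 6.81
Difference: 94.5 - 6.81 = 87.69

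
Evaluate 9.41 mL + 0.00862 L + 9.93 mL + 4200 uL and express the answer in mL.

32.16 mL

In mL:
  9.41 mL → 9.41
  0.00862 L = 0.00862 × 10³ mL = 8.62
  9.93 mL → 9.93
  4200 uL = 4200 × 10⁻³ mL = 4.2
Sum: 9.41 + 8.62 + 9.93 + 4.2 = 32.16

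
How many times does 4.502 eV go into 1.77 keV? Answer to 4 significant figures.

(1.77e3) / (4.502) = 0.39316e3

393.2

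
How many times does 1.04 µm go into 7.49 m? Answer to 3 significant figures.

7200000

(7.49) / (1.04 × 10^-6) = 7.202 × 10^6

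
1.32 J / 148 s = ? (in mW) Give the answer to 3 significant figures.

(1.32) / (148) = 0.0089189 W

8.92 mW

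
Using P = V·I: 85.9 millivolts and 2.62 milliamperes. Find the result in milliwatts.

0.225058 milliwatts

85.9 × 10^-3 × 2.62 × 10^-3 = 225.058 × 10^-6 W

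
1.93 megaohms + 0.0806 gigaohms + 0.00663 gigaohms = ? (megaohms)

89.16 megaohms

In megaohms:
  1.93 megaohms → 1.93
  0.0806 gigaohms = 0.0806 × 10³ megaohms = 80.6
  0.00663 gigaohms = 0.00663 × 10³ megaohms = 6.63
Sum: 1.93 + 80.6 + 6.63 = 89.16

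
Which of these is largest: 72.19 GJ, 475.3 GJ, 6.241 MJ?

72.19 GJ = 72190000000 J
475.3 GJ = 475300000000 J
6.241 MJ = 6241000 J

475.3 GJ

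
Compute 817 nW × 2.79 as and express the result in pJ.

0.00000000000227943 pJ

817 × 10^-9 × 2.79 × 10^-18 = 2279.43 × 10^-27 J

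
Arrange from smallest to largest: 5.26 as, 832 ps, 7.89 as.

5.26 as < 7.89 as < 832 ps

5.26 as = 0.00000000000000000526 s
832 ps = 0.000000000832 s
7.89 as = 0.00000000000000000789 s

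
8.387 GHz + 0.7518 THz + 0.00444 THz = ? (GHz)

In GHz:
  8.387 GHz → 8.387
  0.7518 THz = 0.7518e3 GHz = 751.8
  0.00444 THz = 0.00444e3 GHz = 4.44
Sum: 8.387 + 751.8 + 4.44 = 764.627

764.627 GHz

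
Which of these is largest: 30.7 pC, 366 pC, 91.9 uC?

91.9 uC

30.7 pC = 0.0000000000307 C
366 pC = 0.000000000366 C
91.9 uC = 0.0000919 C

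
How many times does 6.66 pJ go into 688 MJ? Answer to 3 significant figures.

103000000000000000000

(688 × 10^6) / (6.66 × 10^-12) = 103.3 × 10^18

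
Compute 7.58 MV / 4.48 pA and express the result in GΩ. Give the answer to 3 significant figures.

(7.58 × 10⁶) / (4.48 × 10⁻¹²) = 1.692 × 10¹⁸ Ω

1690000000 GΩ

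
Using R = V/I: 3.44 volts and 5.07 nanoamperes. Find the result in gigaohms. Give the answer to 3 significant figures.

0.679 gigaohms

(3.44) / (5.07 × 10^-9) = 0.6785 × 10^9 Ω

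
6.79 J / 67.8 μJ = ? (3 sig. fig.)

100000

(6.79) / (67.8e-6) = 0.1001e6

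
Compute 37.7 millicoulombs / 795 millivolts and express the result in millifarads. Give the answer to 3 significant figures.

47.4 millifarads

(37.7 × 10⁻³) / (795 × 10⁻³) = 0.047421 F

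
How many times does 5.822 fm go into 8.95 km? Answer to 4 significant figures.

1537000000000000000

(8.95 × 10³) / (5.822 × 10⁻¹⁵) = 1.5373 × 10¹⁸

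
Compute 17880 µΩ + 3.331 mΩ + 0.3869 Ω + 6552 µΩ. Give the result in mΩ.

In mΩ:
  17880 µΩ = 17880 × 10^-3 mΩ = 17.88
  3.331 mΩ → 3.331
  0.3869 Ω = 0.3869 × 10^3 mΩ = 386.9
  6552 µΩ = 6552 × 10^-3 mΩ = 6.552
Sum: 17.88 + 3.331 + 386.9 + 6.552 = 414.663

414.663 mΩ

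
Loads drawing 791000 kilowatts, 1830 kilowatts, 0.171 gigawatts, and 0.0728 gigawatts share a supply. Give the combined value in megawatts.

1036.63 megawatts

In megawatts:
  791000 kilowatts = 791000 × 10^-3 megawatts = 791
  1830 kilowatts = 1830 × 10^-3 megawatts = 1.83
  0.171 gigawatts = 0.171 × 10^3 megawatts = 171
  0.0728 gigawatts = 0.0728 × 10^3 megawatts = 72.8
Sum: 791 + 1.83 + 171 + 72.8 = 1036.63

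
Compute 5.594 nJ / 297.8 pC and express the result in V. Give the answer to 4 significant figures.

(5.594 × 10⁻⁹) / (297.8 × 10⁻¹²) = 0.0187844 × 10³ V

18.78 V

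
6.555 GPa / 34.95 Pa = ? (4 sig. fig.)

(6.555e9) / (34.95) = 0.18755e9

187600000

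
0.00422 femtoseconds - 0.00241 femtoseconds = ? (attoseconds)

1.81 attoseconds

In attoseconds:
  0.00422 femtoseconds = 0.00422 × 10^3 attoseconds = 4.22
  0.00241 femtoseconds = 0.00241 × 10^3 attoseconds = 2.41
Difference: 4.22 - 2.41 = 1.81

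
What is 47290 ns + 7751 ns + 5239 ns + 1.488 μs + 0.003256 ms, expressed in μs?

65.024 μs

In μs:
  47290 ns = 47290 × 10⁻³ μs = 47.29
  7751 ns = 7751 × 10⁻³ μs = 7.751
  5239 ns = 5239 × 10⁻³ μs = 5.239
  1.488 μs → 1.488
  0.003256 ms = 0.003256 × 10³ μs = 3.256
Sum: 47.29 + 7.751 + 5.239 + 1.488 + 3.256 = 65.024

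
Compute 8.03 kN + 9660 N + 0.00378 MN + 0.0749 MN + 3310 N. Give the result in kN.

In kN:
  8.03 kN → 8.03
  9660 N = 9660 × 10^-3 kN = 9.66
  0.00378 MN = 0.00378 × 10^3 kN = 3.78
  0.0749 MN = 0.0749 × 10^3 kN = 74.9
  3310 N = 3310 × 10^-3 kN = 3.31
Sum: 8.03 + 9.66 + 3.78 + 74.9 + 3.31 = 99.68

99.68 kN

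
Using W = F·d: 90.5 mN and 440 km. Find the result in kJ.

39.82 kJ

90.5 × 10⁻³ × 440 × 10³ = 39820 J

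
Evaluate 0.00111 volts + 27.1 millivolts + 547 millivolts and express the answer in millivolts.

575.21 millivolts

In millivolts:
  0.00111 volts = 0.00111 × 10^3 millivolts = 1.11
  27.1 millivolts → 27.1
  547 millivolts → 547
Sum: 1.11 + 27.1 + 547 = 575.21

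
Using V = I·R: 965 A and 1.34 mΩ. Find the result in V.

1.2931 V

965 × 1.34 × 10^-3 = 1293.1 × 10^-3 V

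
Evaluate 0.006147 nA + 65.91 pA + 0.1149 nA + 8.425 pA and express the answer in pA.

195.382 pA

In pA:
  0.006147 nA = 0.006147e3 pA = 6.147
  65.91 pA → 65.91
  0.1149 nA = 0.1149e3 pA = 114.9
  8.425 pA → 8.425
Sum: 6.147 + 65.91 + 114.9 + 8.425 = 195.382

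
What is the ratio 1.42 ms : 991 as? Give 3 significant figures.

1430000000000

(1.42 × 10⁻³) / (991 × 10⁻¹⁸) = 0.001433 × 10¹⁵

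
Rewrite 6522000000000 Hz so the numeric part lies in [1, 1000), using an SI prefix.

6.522 THz

= 6.522e12 Hz; 1e12 is tera.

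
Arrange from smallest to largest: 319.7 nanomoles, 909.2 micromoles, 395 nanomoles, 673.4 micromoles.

319.7 nanomoles = 0.0000003197 moles
909.2 micromoles = 0.0009092 moles
395 nanomoles = 0.000000395 moles
673.4 micromoles = 0.0006734 moles

319.7 nanomoles < 395 nanomoles < 673.4 micromoles < 909.2 micromoles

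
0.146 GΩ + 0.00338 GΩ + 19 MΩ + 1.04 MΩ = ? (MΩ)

In MΩ:
  0.146 GΩ = 0.146e3 MΩ = 146
  0.00338 GΩ = 0.00338e3 MΩ = 3.38
  19 MΩ → 19
  1.04 MΩ → 1.04
Sum: 146 + 3.38 + 19 + 1.04 = 169.42

169.42 MΩ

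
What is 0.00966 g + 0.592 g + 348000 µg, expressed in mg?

949.66 mg

In mg:
  0.00966 g = 0.00966 × 10^3 mg = 9.66
  0.592 g = 0.592 × 10^3 mg = 592
  348000 µg = 348000 × 10^-3 mg = 348
Sum: 9.66 + 592 + 348 = 949.66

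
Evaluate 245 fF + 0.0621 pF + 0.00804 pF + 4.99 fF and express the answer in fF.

320.13 fF

In fF:
  245 fF → 245
  0.0621 pF = 0.0621e3 fF = 62.1
  0.00804 pF = 0.00804e3 fF = 8.04
  4.99 fF → 4.99
Sum: 245 + 62.1 + 8.04 + 4.99 = 320.13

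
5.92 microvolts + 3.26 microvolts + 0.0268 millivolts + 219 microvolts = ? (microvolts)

254.98 microvolts

In microvolts:
  5.92 microvolts → 5.92
  3.26 microvolts → 3.26
  0.0268 millivolts = 0.0268 × 10³ microvolts = 26.8
  219 microvolts → 219
Sum: 5.92 + 3.26 + 26.8 + 219 = 254.98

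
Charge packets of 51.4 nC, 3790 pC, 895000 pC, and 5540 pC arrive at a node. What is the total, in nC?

955.73 nC

In nC:
  51.4 nC → 51.4
  3790 pC = 3790 × 10^-3 nC = 3.79
  895000 pC = 895000 × 10^-3 nC = 895
  5540 pC = 5540 × 10^-3 nC = 5.54
Sum: 51.4 + 3.79 + 895 + 5.54 = 955.73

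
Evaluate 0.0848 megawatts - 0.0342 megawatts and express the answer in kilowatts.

50.6 kilowatts

In kilowatts:
  0.0848 megawatts = 0.0848e3 kilowatts = 84.8
  0.0342 megawatts = 0.0342e3 kilowatts = 34.2
Difference: 84.8 - 34.2 = 50.6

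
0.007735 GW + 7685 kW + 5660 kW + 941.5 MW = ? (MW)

962.58 MW

In MW:
  0.007735 GW = 0.007735 × 10^3 MW = 7.735
  7685 kW = 7685 × 10^-3 MW = 7.685
  5660 kW = 5660 × 10^-3 MW = 5.66
  941.5 MW → 941.5
Sum: 7.735 + 7.685 + 5.66 + 941.5 = 962.58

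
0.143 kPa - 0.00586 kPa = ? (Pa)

In Pa:
  0.143 kPa = 0.143e3 Pa = 143
  0.00586 kPa = 0.00586e3 Pa = 5.86
Difference: 143 - 5.86 = 137.14

137.14 Pa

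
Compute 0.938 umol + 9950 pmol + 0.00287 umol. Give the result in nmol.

In nmol:
  0.938 umol = 0.938 × 10³ nmol = 938
  9950 pmol = 9950 × 10⁻³ nmol = 9.95
  0.00287 umol = 0.00287 × 10³ nmol = 2.87
Sum: 938 + 9.95 + 2.87 = 950.82

950.82 nmol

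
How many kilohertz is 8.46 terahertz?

tera = 1e12, kilo = 1e3; factor is 1e9.
8.46 × 1e9 = 8460000000

8460000000 kilohertz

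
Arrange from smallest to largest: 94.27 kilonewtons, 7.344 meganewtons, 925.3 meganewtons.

94.27 kilonewtons = 94270 newtons
7.344 meganewtons = 7344000 newtons
925.3 meganewtons = 925300000 newtons

94.27 kilonewtons < 7.344 meganewtons < 925.3 meganewtons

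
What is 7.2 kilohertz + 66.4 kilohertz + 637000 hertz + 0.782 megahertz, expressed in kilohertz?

1492.6 kilohertz

In kilohertz:
  7.2 kilohertz → 7.2
  66.4 kilohertz → 66.4
  637000 hertz = 637000 × 10^-3 kilohertz = 637
  0.782 megahertz = 0.782 × 10^3 kilohertz = 782
Sum: 7.2 + 66.4 + 637 + 782 = 1492.6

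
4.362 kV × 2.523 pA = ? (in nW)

11.005326 nW

4.362 × 10^3 × 2.523 × 10^-12 = 11.005326 × 10^-9 W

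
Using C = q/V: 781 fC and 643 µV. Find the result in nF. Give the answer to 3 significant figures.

(781 × 10^-15) / (643 × 10^-6) = 1.2146 × 10^-9 F

1.21 nF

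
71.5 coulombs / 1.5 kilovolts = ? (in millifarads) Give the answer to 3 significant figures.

47.7 millifarads

(71.5) / (1.5 × 10^3) = 47.667 × 10^-3 F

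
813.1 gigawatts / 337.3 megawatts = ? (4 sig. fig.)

2411

(813.1e9) / (337.3e6) = 2.4106e3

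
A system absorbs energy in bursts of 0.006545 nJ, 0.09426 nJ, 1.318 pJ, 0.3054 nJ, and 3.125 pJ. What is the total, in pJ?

In pJ:
  0.006545 nJ = 0.006545e3 pJ = 6.545
  0.09426 nJ = 0.09426e3 pJ = 94.26
  1.318 pJ → 1.318
  0.3054 nJ = 0.3054e3 pJ = 305.4
  3.125 pJ → 3.125
Sum: 6.545 + 94.26 + 1.318 + 305.4 + 3.125 = 410.648

410.648 pJ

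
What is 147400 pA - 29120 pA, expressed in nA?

118.28 nA

In nA:
  147400 pA = 147400e-3 nA = 147.4
  29120 pA = 29120e-3 nA = 29.12
Difference: 147.4 - 29.12 = 118.28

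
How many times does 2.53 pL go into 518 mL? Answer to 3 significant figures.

205000000000

(518e-3) / (2.53e-12) = 204.7e9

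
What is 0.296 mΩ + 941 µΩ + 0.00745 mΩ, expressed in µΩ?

In µΩ:
  0.296 mΩ = 0.296 × 10^3 µΩ = 296
  941 µΩ → 941
  0.00745 mΩ = 0.00745 × 10^3 µΩ = 7.45
Sum: 296 + 941 + 7.45 = 1244.45

1244.45 µΩ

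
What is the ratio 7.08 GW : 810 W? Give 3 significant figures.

8740000

(7.08e9) / (810) = 0.008741e9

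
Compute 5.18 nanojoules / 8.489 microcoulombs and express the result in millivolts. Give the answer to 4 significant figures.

(5.18e-9) / (8.489e-6) = 0.610201e-3 V

0.6102 millivolts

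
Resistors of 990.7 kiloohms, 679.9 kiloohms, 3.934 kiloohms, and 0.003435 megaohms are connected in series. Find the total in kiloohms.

In kiloohms:
  990.7 kiloohms → 990.7
  679.9 kiloohms → 679.9
  3.934 kiloohms → 3.934
  0.003435 megaohms = 0.003435e3 kiloohms = 3.435
Sum: 990.7 + 679.9 + 3.934 + 3.435 = 1677.969

1677.969 kiloohms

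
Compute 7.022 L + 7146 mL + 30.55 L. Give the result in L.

In L:
  7.022 L → 7.022
  7146 mL = 7146 × 10⁻³ L = 7.146
  30.55 L → 30.55
Sum: 7.022 + 7.146 + 30.55 = 44.718

44.718 L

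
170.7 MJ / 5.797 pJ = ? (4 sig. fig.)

29450000000000000000

(170.7 × 10⁶) / (5.797 × 10⁻¹²) = 29.446 × 10¹⁸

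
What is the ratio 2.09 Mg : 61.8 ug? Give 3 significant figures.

33800000000

(2.09 × 10⁶) / (61.8 × 10⁻⁶) = 0.03382 × 10¹²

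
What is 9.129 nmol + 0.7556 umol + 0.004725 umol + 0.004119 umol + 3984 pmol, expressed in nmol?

In nmol:
  9.129 nmol → 9.129
  0.7556 umol = 0.7556e3 nmol = 755.6
  0.004725 umol = 0.004725e3 nmol = 4.725
  0.004119 umol = 0.004119e3 nmol = 4.119
  3984 pmol = 3984e-3 nmol = 3.984
Sum: 9.129 + 755.6 + 4.725 + 4.119 + 3.984 = 777.557

777.557 nmol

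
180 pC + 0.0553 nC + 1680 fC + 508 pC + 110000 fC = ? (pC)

In pC:
  180 pC → 180
  0.0553 nC = 0.0553 × 10^3 pC = 55.3
  1680 fC = 1680 × 10^-3 pC = 1.68
  508 pC → 508
  110000 fC = 110000 × 10^-3 pC = 110
Sum: 180 + 55.3 + 1.68 + 508 + 110 = 854.98

854.98 pC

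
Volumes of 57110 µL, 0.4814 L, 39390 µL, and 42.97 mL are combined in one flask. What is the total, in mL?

620.87 mL

In mL:
  57110 µL = 57110 × 10⁻³ mL = 57.11
  0.4814 L = 0.4814 × 10³ mL = 481.4
  39390 µL = 39390 × 10⁻³ mL = 39.39
  42.97 mL → 42.97
Sum: 57.11 + 481.4 + 39.39 + 42.97 = 620.87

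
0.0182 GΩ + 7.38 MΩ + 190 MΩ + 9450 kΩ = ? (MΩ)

In MΩ:
  0.0182 GΩ = 0.0182e3 MΩ = 18.2
  7.38 MΩ → 7.38
  190 MΩ → 190
  9450 kΩ = 9450e-3 MΩ = 9.45
Sum: 18.2 + 7.38 + 190 + 9.45 = 225.03

225.03 MΩ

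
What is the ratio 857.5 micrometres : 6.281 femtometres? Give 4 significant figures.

136500000000

(857.5 × 10^-6) / (6.281 × 10^-15) = 136.52 × 10^9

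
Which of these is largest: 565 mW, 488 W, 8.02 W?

565 mW = 0.565 W
488 W = 488 W
8.02 W = 8.02 W

488 W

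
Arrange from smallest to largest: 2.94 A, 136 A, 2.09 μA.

2.09 μA < 2.94 A < 136 A

2.94 A = 2.94 A
136 A = 136 A
2.09 μA = 0.00000209 A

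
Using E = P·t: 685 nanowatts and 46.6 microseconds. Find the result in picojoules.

685 × 10⁻⁹ × 46.6 × 10⁻⁶ = 31921 × 10⁻¹⁵ J

31.921 picojoules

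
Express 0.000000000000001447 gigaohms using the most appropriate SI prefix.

1.447 microohms

= 1.447 × 10^-6 ohms; 10^-6 is micro.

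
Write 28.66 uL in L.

0.00002866 L

micro = 10⁻⁶, (no prefix) = 10⁰; factor is 10⁻⁶.
28.66 × 10⁻⁶ = 0.00002866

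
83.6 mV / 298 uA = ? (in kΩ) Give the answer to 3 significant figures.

0.281 kΩ

(83.6 × 10⁻³) / (298 × 10⁻⁶) = 0.28054 × 10³ Ω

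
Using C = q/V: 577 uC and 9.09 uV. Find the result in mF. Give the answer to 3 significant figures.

63500 mF

(577 × 10^-6) / (9.09 × 10^-6) = 63.476 F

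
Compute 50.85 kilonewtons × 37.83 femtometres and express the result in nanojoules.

1.9236555 nanojoules

50.85 × 10^3 × 37.83 × 10^-15 = 1923.6555 × 10^-12 J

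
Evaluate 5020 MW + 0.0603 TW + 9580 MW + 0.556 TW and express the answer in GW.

In GW:
  5020 MW = 5020e-3 GW = 5.02
  0.0603 TW = 0.0603e3 GW = 60.3
  9580 MW = 9580e-3 GW = 9.58
  0.556 TW = 0.556e3 GW = 556
Sum: 5.02 + 60.3 + 9.58 + 556 = 630.9

630.9 GW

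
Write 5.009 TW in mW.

5009000000000000 mW

tera = 1e12, milli = 1e-3; factor is 1e15.
5.009 × 1e15 = 5009000000000000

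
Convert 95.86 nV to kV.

nano = 1e-9, kilo = 1e3; factor is 1e-12.
95.86 × 1e-12 = 0.00000000009586

0.00000000009586 kV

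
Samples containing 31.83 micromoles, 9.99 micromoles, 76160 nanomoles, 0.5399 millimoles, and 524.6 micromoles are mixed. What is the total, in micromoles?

In micromoles:
  31.83 micromoles → 31.83
  9.99 micromoles → 9.99
  76160 nanomoles = 76160 × 10^-3 micromoles = 76.16
  0.5399 millimoles = 0.5399 × 10^3 micromoles = 539.9
  524.6 micromoles → 524.6
Sum: 31.83 + 9.99 + 76.16 + 539.9 + 524.6 = 1182.48

1182.48 micromoles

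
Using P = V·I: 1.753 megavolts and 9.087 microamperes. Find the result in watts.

1.753 × 10^6 × 9.087 × 10^-6 = 15.929511 W

15.929511 watts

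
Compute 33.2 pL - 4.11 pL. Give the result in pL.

29.09 pL

In pL:
  33.2 pL → 33.2
  4.11 pL → 4.11
Difference: 33.2 - 4.11 = 29.09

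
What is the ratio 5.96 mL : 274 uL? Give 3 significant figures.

21.8

(5.96 × 10^-3) / (274 × 10^-6) = 0.02175 × 10^3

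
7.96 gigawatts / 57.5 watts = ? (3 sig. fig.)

138000000

(7.96 × 10⁹) / (57.5) = 0.1384 × 10⁹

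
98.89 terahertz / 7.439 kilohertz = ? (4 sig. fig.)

13290000000

(98.89e12) / (7.439e3) = 13.293e9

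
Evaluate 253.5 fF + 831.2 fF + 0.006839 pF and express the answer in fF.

1091.539 fF

In fF:
  253.5 fF → 253.5
  831.2 fF → 831.2
  0.006839 pF = 0.006839 × 10^3 fF = 6.839
Sum: 253.5 + 831.2 + 6.839 = 1091.539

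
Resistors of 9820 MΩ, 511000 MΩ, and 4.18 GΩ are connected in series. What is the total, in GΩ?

In GΩ:
  9820 MΩ = 9820 × 10⁻³ GΩ = 9.82
  511000 MΩ = 511000 × 10⁻³ GΩ = 511
  4.18 GΩ → 4.18
Sum: 9.82 + 511 + 4.18 = 525

525 GΩ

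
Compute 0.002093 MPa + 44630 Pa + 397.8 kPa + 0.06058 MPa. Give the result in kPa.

505.103 kPa

In kPa:
  0.002093 MPa = 0.002093 × 10^3 kPa = 2.093
  44630 Pa = 44630 × 10^-3 kPa = 44.63
  397.8 kPa → 397.8
  0.06058 MPa = 0.06058 × 10^3 kPa = 60.58
Sum: 2.093 + 44.63 + 397.8 + 60.58 = 505.103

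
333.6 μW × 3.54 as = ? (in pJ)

333.6 × 10⁻⁶ × 3.54 × 10⁻¹⁸ = 1180.944 × 10⁻²⁴ J

0.000000001180944 pJ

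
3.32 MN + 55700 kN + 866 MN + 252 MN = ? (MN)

1177.02 MN

In MN:
  3.32 MN → 3.32
  55700 kN = 55700 × 10⁻³ MN = 55.7
  866 MN → 866
  252 MN → 252
Sum: 3.32 + 55.7 + 866 + 252 = 1177.02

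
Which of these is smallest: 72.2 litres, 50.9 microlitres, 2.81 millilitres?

72.2 litres = 72.2 litres
50.9 microlitres = 0.0000509 litres
2.81 millilitres = 0.00281 litres

50.9 microlitres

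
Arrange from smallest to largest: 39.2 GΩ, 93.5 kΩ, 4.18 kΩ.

39.2 GΩ = 39200000000 Ω
93.5 kΩ = 93500 Ω
4.18 kΩ = 4180 Ω

4.18 kΩ < 93.5 kΩ < 39.2 GΩ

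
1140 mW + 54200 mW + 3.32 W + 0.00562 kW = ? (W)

In W:
  1140 mW = 1140 × 10^-3 W = 1.14
  54200 mW = 54200 × 10^-3 W = 54.2
  3.32 W → 3.32
  0.00562 kW = 0.00562 × 10^3 W = 5.62
Sum: 1.14 + 54.2 + 3.32 + 5.62 = 64.28

64.28 W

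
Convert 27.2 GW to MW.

giga = 10⁹, mega = 10⁶; factor is 10³.
27.2 × 10³ = 27200

27200 MW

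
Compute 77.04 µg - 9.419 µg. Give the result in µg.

In µg:
  77.04 µg → 77.04
  9.419 µg → 9.419
Difference: 77.04 - 9.419 = 67.621

67.621 µg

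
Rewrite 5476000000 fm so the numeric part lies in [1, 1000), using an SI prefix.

= 5.476e-6 m; 1e-6 is micro.

5.476 um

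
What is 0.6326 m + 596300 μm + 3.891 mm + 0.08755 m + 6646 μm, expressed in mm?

1326.987 mm

In mm:
  0.6326 m = 0.6326 × 10³ mm = 632.6
  596300 μm = 596300 × 10⁻³ mm = 596.3
  3.891 mm → 3.891
  0.08755 m = 0.08755 × 10³ mm = 87.55
  6646 μm = 6646 × 10⁻³ mm = 6.646
Sum: 632.6 + 596.3 + 3.891 + 87.55 + 6.646 = 1326.987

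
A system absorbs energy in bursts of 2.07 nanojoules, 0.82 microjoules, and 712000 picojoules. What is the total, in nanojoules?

1534.07 nanojoules

In nanojoules:
  2.07 nanojoules → 2.07
  0.82 microjoules = 0.82 × 10^3 nanojoules = 820
  712000 picojoules = 712000 × 10^-3 nanojoules = 712
Sum: 2.07 + 820 + 712 = 1534.07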